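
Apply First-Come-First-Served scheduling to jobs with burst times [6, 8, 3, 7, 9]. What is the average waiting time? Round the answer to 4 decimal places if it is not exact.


FCFS order (as given): [6, 8, 3, 7, 9]
Waiting times:
  Job 1: wait = 0
  Job 2: wait = 6
  Job 3: wait = 14
  Job 4: wait = 17
  Job 5: wait = 24
Sum of waiting times = 61
Average waiting time = 61/5 = 12.2

12.2


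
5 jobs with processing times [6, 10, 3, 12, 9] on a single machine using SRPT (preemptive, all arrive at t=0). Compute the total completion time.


Since all jobs arrive at t=0, SRPT equals SPT ordering.
SPT order: [3, 6, 9, 10, 12]
Completion times:
  Job 1: p=3, C=3
  Job 2: p=6, C=9
  Job 3: p=9, C=18
  Job 4: p=10, C=28
  Job 5: p=12, C=40
Total completion time = 3 + 9 + 18 + 28 + 40 = 98

98


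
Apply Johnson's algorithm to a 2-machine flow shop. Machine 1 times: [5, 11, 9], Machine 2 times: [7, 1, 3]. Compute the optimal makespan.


Apply Johnson's rule:
  Group 1 (a <= b): [(1, 5, 7)]
  Group 2 (a > b): [(3, 9, 3), (2, 11, 1)]
Optimal job order: [1, 3, 2]
Schedule:
  Job 1: M1 done at 5, M2 done at 12
  Job 3: M1 done at 14, M2 done at 17
  Job 2: M1 done at 25, M2 done at 26
Makespan = 26

26


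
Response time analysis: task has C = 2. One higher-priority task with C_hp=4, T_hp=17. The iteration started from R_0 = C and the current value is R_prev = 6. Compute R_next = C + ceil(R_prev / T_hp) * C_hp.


R_next = C + ceil(R_prev / T_hp) * C_hp
ceil(6 / 17) = ceil(0.3529) = 1
Interference = 1 * 4 = 4
R_next = 2 + 4 = 6
R_next = R_prev, so the iteration has converged (response time = 6).

6


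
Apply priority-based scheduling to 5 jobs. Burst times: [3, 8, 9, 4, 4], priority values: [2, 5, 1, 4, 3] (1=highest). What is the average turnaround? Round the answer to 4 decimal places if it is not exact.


Sort by priority (ascending = highest first):
Order: [(1, 9), (2, 3), (3, 4), (4, 4), (5, 8)]
Completion times:
  Priority 1, burst=9, C=9
  Priority 2, burst=3, C=12
  Priority 3, burst=4, C=16
  Priority 4, burst=4, C=20
  Priority 5, burst=8, C=28
Average turnaround = 85/5 = 17.0

17.0


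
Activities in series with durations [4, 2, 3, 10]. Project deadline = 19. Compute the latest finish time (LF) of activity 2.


LF(activity 2) = deadline - sum of successor durations
Successors: activities 3 through 4 with durations [3, 10]
Sum of successor durations = 13
LF = 19 - 13 = 6

6


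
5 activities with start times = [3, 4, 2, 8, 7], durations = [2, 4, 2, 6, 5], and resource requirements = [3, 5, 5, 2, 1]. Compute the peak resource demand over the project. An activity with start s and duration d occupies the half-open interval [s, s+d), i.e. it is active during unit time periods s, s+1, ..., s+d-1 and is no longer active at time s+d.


Each activity i is active on [start_i, start_i + duration_i).
Compute total resource usage per time slot:
  t=0: active resources = [], total = 0
  t=1: active resources = [], total = 0
  t=2: active resources = [5], total = 5
  t=3: active resources = [3, 5], total = 8
  t=4: active resources = [3, 5], total = 8
  t=5: active resources = [5], total = 5
  t=6: active resources = [5], total = 5
  t=7: active resources = [5, 1], total = 6
  t=8: active resources = [2, 1], total = 3
  t=9: active resources = [2, 1], total = 3
  t=10: active resources = [2, 1], total = 3
  t=11: active resources = [2, 1], total = 3
  t=12: active resources = [2], total = 2
  t=13: active resources = [2], total = 2
Peak resource demand = 8

8


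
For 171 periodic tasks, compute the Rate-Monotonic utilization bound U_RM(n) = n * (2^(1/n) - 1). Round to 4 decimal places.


Compute 2^(1/171) = 1.0040617188
Subtract 1: 1.0040617188 - 1 = 0.0040617188
Multiply by n: 171 * 0.0040617188 = 0.6945539148
Round to 4 dp: 0.6946

0.6946


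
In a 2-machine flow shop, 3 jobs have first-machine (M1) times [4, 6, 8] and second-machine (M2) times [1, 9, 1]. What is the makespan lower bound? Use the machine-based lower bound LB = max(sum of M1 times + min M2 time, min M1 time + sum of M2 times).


LB1 = sum(M1 times) + min(M2 times) = 18 + 1 = 19
LB2 = min(M1 times) + sum(M2 times) = 4 + 11 = 15
Lower bound = max(LB1, LB2) = max(19, 15) = 19

19


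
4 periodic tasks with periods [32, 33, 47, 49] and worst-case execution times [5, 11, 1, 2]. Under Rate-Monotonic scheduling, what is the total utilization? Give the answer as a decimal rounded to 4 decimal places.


Compute individual utilizations (exact fractions):
  Task 1: C/T = 5/32 (approx. 0.1563)
  Task 2: C/T = 11/33 = 1/3 (approx. 0.3333)
  Task 3: C/T = 1/47 (approx. 0.0213)
  Task 4: C/T = 2/49 (approx. 0.0408)
Total utilization U = 5/32 + 1/3 + 1/47 + 2/49 = 121969/221088
Rounded to 4 decimal places: U = 0.5517
RM (Liu & Layland) bound for 4 tasks = 0.756828; compare with U = 121969/221088 (approx. 0.551676)
U <= bound, so schedulable by RM sufficient condition.

0.5517


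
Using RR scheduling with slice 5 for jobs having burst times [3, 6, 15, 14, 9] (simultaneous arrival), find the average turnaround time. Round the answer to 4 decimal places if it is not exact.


Time quantum = 5
Execution trace:
  J1 runs 3 units, time = 3
  J2 runs 5 units, time = 8
  J3 runs 5 units, time = 13
  J4 runs 5 units, time = 18
  J5 runs 5 units, time = 23
  J2 runs 1 units, time = 24
  J3 runs 5 units, time = 29
  J4 runs 5 units, time = 34
  J5 runs 4 units, time = 38
  J3 runs 5 units, time = 43
  J4 runs 4 units, time = 47
Finish times: [3, 24, 43, 47, 38]
Average turnaround = 155/5 = 31.0

31.0


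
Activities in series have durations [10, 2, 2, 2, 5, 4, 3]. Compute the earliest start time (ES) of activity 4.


Activity 4 starts after activities 1 through 3 complete.
Predecessor durations: [10, 2, 2]
ES = 10 + 2 + 2 = 14

14


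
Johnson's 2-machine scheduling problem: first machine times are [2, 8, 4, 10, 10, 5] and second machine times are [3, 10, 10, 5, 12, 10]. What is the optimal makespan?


Apply Johnson's rule:
  Group 1 (a <= b): [(1, 2, 3), (3, 4, 10), (6, 5, 10), (2, 8, 10), (5, 10, 12)]
  Group 2 (a > b): [(4, 10, 5)]
Optimal job order: [1, 3, 6, 2, 5, 4]
Schedule:
  Job 1: M1 done at 2, M2 done at 5
  Job 3: M1 done at 6, M2 done at 16
  Job 6: M1 done at 11, M2 done at 26
  Job 2: M1 done at 19, M2 done at 36
  Job 5: M1 done at 29, M2 done at 48
  Job 4: M1 done at 39, M2 done at 53
Makespan = 53

53


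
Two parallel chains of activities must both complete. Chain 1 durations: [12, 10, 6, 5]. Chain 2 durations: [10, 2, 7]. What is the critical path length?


Path A total = 12 + 10 + 6 + 5 = 33
Path B total = 10 + 2 + 7 = 19
Critical path = longest path = max(33, 19) = 33

33


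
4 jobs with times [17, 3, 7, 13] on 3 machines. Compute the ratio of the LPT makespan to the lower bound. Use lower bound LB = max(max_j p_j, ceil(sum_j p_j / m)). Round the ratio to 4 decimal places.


LPT order: [17, 13, 7, 3]
Machine loads after assignment: [17, 13, 10]
LPT makespan = 17
Lower bound = max(max_job, ceil(total/3)) = max(17, 14) = 17
Ratio = 17 / 17 = 1.0

1.0


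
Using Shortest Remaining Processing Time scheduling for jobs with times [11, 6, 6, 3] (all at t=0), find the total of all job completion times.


Since all jobs arrive at t=0, SRPT equals SPT ordering.
SPT order: [3, 6, 6, 11]
Completion times:
  Job 1: p=3, C=3
  Job 2: p=6, C=9
  Job 3: p=6, C=15
  Job 4: p=11, C=26
Total completion time = 3 + 9 + 15 + 26 = 53

53


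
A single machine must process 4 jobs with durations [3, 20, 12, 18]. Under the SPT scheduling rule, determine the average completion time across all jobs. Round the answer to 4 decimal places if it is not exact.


Sort jobs by processing time (SPT order): [3, 12, 18, 20]
Compute completion times sequentially:
  Job 1: processing = 3, completes at 3
  Job 2: processing = 12, completes at 15
  Job 3: processing = 18, completes at 33
  Job 4: processing = 20, completes at 53
Sum of completion times = 104
Average completion time = 104/4 = 26.0

26.0


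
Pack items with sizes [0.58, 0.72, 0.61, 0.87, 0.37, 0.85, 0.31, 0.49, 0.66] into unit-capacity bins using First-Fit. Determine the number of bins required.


Place items sequentially using First-Fit:
  Item 0.58 -> new Bin 1
  Item 0.72 -> new Bin 2
  Item 0.61 -> new Bin 3
  Item 0.87 -> new Bin 4
  Item 0.37 -> Bin 1 (now 0.95)
  Item 0.85 -> new Bin 5
  Item 0.31 -> Bin 3 (now 0.92)
  Item 0.49 -> new Bin 6
  Item 0.66 -> new Bin 7
Total bins used = 7

7


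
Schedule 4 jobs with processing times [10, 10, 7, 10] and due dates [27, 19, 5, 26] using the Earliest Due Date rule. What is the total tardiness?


Sort by due date (EDD order): [(7, 5), (10, 19), (10, 26), (10, 27)]
Compute completion times and tardiness:
  Job 1: p=7, d=5, C=7, tardiness=max(0,7-5)=2
  Job 2: p=10, d=19, C=17, tardiness=max(0,17-19)=0
  Job 3: p=10, d=26, C=27, tardiness=max(0,27-26)=1
  Job 4: p=10, d=27, C=37, tardiness=max(0,37-27)=10
Total tardiness = 13

13


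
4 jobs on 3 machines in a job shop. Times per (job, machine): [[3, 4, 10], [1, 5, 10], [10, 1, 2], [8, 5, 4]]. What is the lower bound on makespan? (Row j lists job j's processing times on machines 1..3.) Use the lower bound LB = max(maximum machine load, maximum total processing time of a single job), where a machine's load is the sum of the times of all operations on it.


Machine loads:
  Machine 1: 3 + 1 + 10 + 8 = 22
  Machine 2: 4 + 5 + 1 + 5 = 15
  Machine 3: 10 + 10 + 2 + 4 = 26
Max machine load = 26
Job totals:
  Job 1: 17
  Job 2: 16
  Job 3: 13
  Job 4: 17
Max job total = 17
Lower bound = max(26, 17) = 26

26


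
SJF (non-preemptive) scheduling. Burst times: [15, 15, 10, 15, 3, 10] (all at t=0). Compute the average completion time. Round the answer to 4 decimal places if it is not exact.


SJF order (ascending): [3, 10, 10, 15, 15, 15]
Completion times:
  Job 1: burst=3, C=3
  Job 2: burst=10, C=13
  Job 3: burst=10, C=23
  Job 4: burst=15, C=38
  Job 5: burst=15, C=53
  Job 6: burst=15, C=68
Average completion = 198/6 = 33.0

33.0


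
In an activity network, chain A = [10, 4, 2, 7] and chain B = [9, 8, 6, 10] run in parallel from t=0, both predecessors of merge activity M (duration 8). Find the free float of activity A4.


ES(A4) = sum of predecessors on chain A = 16
EF(A4) = ES + duration = 16 + 7 = 23
Successor of A4 is M. ES(M) = max(sum(A), sum(B)) = max(23, 33) = 33
Free float = ES(successor) - EF(current) = 33 - 23 = 10

10


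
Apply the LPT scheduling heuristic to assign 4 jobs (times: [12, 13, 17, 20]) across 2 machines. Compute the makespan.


Sort jobs in decreasing order (LPT): [20, 17, 13, 12]
Assign each job to the least loaded machine:
  Machine 1: jobs [20, 12], load = 32
  Machine 2: jobs [17, 13], load = 30
Makespan = max load = 32

32


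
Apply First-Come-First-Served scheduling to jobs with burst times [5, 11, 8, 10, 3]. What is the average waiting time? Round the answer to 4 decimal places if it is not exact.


FCFS order (as given): [5, 11, 8, 10, 3]
Waiting times:
  Job 1: wait = 0
  Job 2: wait = 5
  Job 3: wait = 16
  Job 4: wait = 24
  Job 5: wait = 34
Sum of waiting times = 79
Average waiting time = 79/5 = 15.8

15.8


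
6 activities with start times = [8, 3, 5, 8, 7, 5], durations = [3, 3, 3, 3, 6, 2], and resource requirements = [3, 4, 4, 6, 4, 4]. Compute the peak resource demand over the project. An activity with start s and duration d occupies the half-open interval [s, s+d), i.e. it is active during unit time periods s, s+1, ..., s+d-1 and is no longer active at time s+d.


Each activity i is active on [start_i, start_i + duration_i).
Compute total resource usage per time slot:
  t=0: active resources = [], total = 0
  t=1: active resources = [], total = 0
  t=2: active resources = [], total = 0
  t=3: active resources = [4], total = 4
  t=4: active resources = [4], total = 4
  t=5: active resources = [4, 4, 4], total = 12
  t=6: active resources = [4, 4], total = 8
  t=7: active resources = [4, 4], total = 8
  t=8: active resources = [3, 6, 4], total = 13
  t=9: active resources = [3, 6, 4], total = 13
  t=10: active resources = [3, 6, 4], total = 13
  t=11: active resources = [4], total = 4
  t=12: active resources = [4], total = 4
Peak resource demand = 13

13


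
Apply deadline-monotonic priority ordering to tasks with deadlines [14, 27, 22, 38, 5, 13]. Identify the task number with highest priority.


Sort tasks by relative deadline (ascending):
  Task 5: deadline = 5
  Task 6: deadline = 13
  Task 1: deadline = 14
  Task 3: deadline = 22
  Task 2: deadline = 27
  Task 4: deadline = 38
Priority order (highest first): [5, 6, 1, 3, 2, 4]
Highest priority task = 5

5


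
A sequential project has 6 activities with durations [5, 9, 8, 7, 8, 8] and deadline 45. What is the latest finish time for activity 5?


LF(activity 5) = deadline - sum of successor durations
Successors: activities 6 through 6 with durations [8]
Sum of successor durations = 8
LF = 45 - 8 = 37

37


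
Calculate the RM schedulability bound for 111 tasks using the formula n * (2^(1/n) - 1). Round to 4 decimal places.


Compute 2^(1/111) = 1.0062641072
Subtract 1: 1.0062641072 - 1 = 0.0062641072
Multiply by n: 111 * 0.0062641072 = 0.6953158992
Round to 4 dp: 0.6953

0.6953


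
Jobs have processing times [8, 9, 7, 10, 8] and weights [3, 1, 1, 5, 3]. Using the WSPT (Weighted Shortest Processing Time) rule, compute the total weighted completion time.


Compute p/w ratios and sort ascending (WSPT): [(10, 5), (8, 3), (8, 3), (7, 1), (9, 1)]
Compute weighted completion times:
  Job (p=10,w=5): C=10, w*C=5*10=50
  Job (p=8,w=3): C=18, w*C=3*18=54
  Job (p=8,w=3): C=26, w*C=3*26=78
  Job (p=7,w=1): C=33, w*C=1*33=33
  Job (p=9,w=1): C=42, w*C=1*42=42
Total weighted completion time = 257

257


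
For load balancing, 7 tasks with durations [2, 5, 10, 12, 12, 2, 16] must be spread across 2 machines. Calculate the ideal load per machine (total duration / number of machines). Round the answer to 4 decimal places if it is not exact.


Total processing time = 2 + 5 + 10 + 12 + 12 + 2 + 16 = 59
Number of machines = 2
Ideal balanced load = 59 / 2 = 29.5

29.5


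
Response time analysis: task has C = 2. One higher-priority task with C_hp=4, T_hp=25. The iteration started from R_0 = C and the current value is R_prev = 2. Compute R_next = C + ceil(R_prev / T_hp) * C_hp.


R_next = C + ceil(R_prev / T_hp) * C_hp
ceil(2 / 25) = ceil(0.08) = 1
Interference = 1 * 4 = 4
R_next = 2 + 4 = 6

6


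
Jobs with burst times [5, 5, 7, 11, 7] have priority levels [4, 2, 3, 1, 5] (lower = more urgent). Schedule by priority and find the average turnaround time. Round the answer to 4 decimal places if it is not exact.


Sort by priority (ascending = highest first):
Order: [(1, 11), (2, 5), (3, 7), (4, 5), (5, 7)]
Completion times:
  Priority 1, burst=11, C=11
  Priority 2, burst=5, C=16
  Priority 3, burst=7, C=23
  Priority 4, burst=5, C=28
  Priority 5, burst=7, C=35
Average turnaround = 113/5 = 22.6

22.6


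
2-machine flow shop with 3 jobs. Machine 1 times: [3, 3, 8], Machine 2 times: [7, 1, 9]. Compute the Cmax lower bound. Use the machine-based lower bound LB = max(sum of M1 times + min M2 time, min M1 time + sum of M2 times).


LB1 = sum(M1 times) + min(M2 times) = 14 + 1 = 15
LB2 = min(M1 times) + sum(M2 times) = 3 + 17 = 20
Lower bound = max(LB1, LB2) = max(15, 20) = 20

20


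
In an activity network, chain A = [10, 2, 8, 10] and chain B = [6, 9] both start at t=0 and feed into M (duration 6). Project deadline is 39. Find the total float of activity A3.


Forward pass: ES(A3) = sum of predecessors on chain A = 12
EF = ES + duration = 12 + 8 = 20
Backward pass: LF(M) = deadline = 39; LS(M) = 39 - 6 = 33
LF(A3) = LS(M) - sum(successors on chain A) = 33 - 10 = 23
LS = LF - duration = 23 - 8 = 15
Total float = LS - ES = 15 - 12 = 3

3


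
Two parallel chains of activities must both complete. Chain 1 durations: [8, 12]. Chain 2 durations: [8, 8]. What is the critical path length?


Path A total = 8 + 12 = 20
Path B total = 8 + 8 = 16
Critical path = longest path = max(20, 16) = 20

20


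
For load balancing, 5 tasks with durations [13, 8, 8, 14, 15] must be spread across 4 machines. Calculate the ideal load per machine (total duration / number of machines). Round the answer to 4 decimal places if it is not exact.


Total processing time = 13 + 8 + 8 + 14 + 15 = 58
Number of machines = 4
Ideal balanced load = 58 / 4 = 14.5

14.5


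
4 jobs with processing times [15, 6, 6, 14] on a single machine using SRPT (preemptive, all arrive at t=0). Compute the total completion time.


Since all jobs arrive at t=0, SRPT equals SPT ordering.
SPT order: [6, 6, 14, 15]
Completion times:
  Job 1: p=6, C=6
  Job 2: p=6, C=12
  Job 3: p=14, C=26
  Job 4: p=15, C=41
Total completion time = 6 + 12 + 26 + 41 = 85

85


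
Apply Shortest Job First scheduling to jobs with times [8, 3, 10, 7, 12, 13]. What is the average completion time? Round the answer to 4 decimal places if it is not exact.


SJF order (ascending): [3, 7, 8, 10, 12, 13]
Completion times:
  Job 1: burst=3, C=3
  Job 2: burst=7, C=10
  Job 3: burst=8, C=18
  Job 4: burst=10, C=28
  Job 5: burst=12, C=40
  Job 6: burst=13, C=53
Average completion = 152/6 = 25.3333

25.3333


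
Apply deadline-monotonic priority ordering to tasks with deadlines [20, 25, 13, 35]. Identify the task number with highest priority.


Sort tasks by relative deadline (ascending):
  Task 3: deadline = 13
  Task 1: deadline = 20
  Task 2: deadline = 25
  Task 4: deadline = 35
Priority order (highest first): [3, 1, 2, 4]
Highest priority task = 3

3


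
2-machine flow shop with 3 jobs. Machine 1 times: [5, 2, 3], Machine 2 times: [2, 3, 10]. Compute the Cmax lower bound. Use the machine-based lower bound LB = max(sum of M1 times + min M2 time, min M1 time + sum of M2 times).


LB1 = sum(M1 times) + min(M2 times) = 10 + 2 = 12
LB2 = min(M1 times) + sum(M2 times) = 2 + 15 = 17
Lower bound = max(LB1, LB2) = max(12, 17) = 17

17


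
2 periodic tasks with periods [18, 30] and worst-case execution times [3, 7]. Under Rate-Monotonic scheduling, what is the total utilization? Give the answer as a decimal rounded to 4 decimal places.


Compute individual utilizations (exact fractions):
  Task 1: C/T = 3/18 = 1/6 (approx. 0.1667)
  Task 2: C/T = 7/30 (approx. 0.2333)
Total utilization U = 1/6 + 7/30 = 2/5
Rounded to 4 decimal places: U = 0.4000
RM (Liu & Layland) bound for 2 tasks = 0.828427; compare with U = 2/5 (approx. 0.400000)
U <= bound, so schedulable by RM sufficient condition.

0.4000


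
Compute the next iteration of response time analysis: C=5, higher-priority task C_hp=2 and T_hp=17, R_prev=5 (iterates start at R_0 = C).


R_next = C + ceil(R_prev / T_hp) * C_hp
ceil(5 / 17) = ceil(0.2941) = 1
Interference = 1 * 2 = 2
R_next = 5 + 2 = 7

7


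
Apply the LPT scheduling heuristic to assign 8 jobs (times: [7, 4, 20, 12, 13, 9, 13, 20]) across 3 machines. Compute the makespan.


Sort jobs in decreasing order (LPT): [20, 20, 13, 13, 12, 9, 7, 4]
Assign each job to the least loaded machine:
  Machine 1: jobs [20, 12], load = 32
  Machine 2: jobs [20, 9, 4], load = 33
  Machine 3: jobs [13, 13, 7], load = 33
Makespan = max load = 33

33


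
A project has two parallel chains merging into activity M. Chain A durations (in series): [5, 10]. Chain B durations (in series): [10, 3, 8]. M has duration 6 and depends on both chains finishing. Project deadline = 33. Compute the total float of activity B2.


Forward pass: ES(B2) = sum of predecessors on chain B = 10
EF = ES + duration = 10 + 3 = 13
Backward pass: LF(M) = deadline = 33; LS(M) = 33 - 6 = 27
LF(B2) = LS(M) - sum(successors on chain B) = 27 - 8 = 19
LS = LF - duration = 19 - 3 = 16
Total float = LS - ES = 16 - 10 = 6

6


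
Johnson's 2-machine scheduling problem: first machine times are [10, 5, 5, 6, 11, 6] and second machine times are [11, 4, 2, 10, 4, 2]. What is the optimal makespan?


Apply Johnson's rule:
  Group 1 (a <= b): [(4, 6, 10), (1, 10, 11)]
  Group 2 (a > b): [(2, 5, 4), (5, 11, 4), (3, 5, 2), (6, 6, 2)]
Optimal job order: [4, 1, 2, 5, 3, 6]
Schedule:
  Job 4: M1 done at 6, M2 done at 16
  Job 1: M1 done at 16, M2 done at 27
  Job 2: M1 done at 21, M2 done at 31
  Job 5: M1 done at 32, M2 done at 36
  Job 3: M1 done at 37, M2 done at 39
  Job 6: M1 done at 43, M2 done at 45
Makespan = 45

45


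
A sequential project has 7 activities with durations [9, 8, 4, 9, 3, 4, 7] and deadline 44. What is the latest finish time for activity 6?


LF(activity 6) = deadline - sum of successor durations
Successors: activities 7 through 7 with durations [7]
Sum of successor durations = 7
LF = 44 - 7 = 37

37


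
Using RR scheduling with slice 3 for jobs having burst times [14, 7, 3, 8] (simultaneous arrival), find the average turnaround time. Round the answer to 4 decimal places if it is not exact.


Time quantum = 3
Execution trace:
  J1 runs 3 units, time = 3
  J2 runs 3 units, time = 6
  J3 runs 3 units, time = 9
  J4 runs 3 units, time = 12
  J1 runs 3 units, time = 15
  J2 runs 3 units, time = 18
  J4 runs 3 units, time = 21
  J1 runs 3 units, time = 24
  J2 runs 1 units, time = 25
  J4 runs 2 units, time = 27
  J1 runs 3 units, time = 30
  J1 runs 2 units, time = 32
Finish times: [32, 25, 9, 27]
Average turnaround = 93/4 = 23.25

23.25


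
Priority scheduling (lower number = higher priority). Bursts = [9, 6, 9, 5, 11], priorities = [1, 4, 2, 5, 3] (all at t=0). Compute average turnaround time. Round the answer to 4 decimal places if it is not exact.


Sort by priority (ascending = highest first):
Order: [(1, 9), (2, 9), (3, 11), (4, 6), (5, 5)]
Completion times:
  Priority 1, burst=9, C=9
  Priority 2, burst=9, C=18
  Priority 3, burst=11, C=29
  Priority 4, burst=6, C=35
  Priority 5, burst=5, C=40
Average turnaround = 131/5 = 26.2

26.2


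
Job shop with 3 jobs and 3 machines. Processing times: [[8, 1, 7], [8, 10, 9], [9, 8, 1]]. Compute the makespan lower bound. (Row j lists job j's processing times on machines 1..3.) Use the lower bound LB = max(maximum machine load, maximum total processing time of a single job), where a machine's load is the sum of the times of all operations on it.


Machine loads:
  Machine 1: 8 + 8 + 9 = 25
  Machine 2: 1 + 10 + 8 = 19
  Machine 3: 7 + 9 + 1 = 17
Max machine load = 25
Job totals:
  Job 1: 16
  Job 2: 27
  Job 3: 18
Max job total = 27
Lower bound = max(25, 27) = 27

27


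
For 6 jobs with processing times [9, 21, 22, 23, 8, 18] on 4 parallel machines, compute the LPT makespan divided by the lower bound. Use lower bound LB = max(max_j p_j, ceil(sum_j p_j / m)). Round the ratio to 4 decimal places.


LPT order: [23, 22, 21, 18, 9, 8]
Machine loads after assignment: [23, 22, 29, 27]
LPT makespan = 29
Lower bound = max(max_job, ceil(total/4)) = max(23, 26) = 26
Ratio = 29 / 26 = 1.1154

1.1154


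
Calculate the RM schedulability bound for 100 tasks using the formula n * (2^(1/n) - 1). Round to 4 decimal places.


Compute 2^(1/100) = 1.0069555501
Subtract 1: 1.0069555501 - 1 = 0.0069555501
Multiply by n: 100 * 0.0069555501 = 0.6955550100
Round to 4 dp: 0.6956

0.6956


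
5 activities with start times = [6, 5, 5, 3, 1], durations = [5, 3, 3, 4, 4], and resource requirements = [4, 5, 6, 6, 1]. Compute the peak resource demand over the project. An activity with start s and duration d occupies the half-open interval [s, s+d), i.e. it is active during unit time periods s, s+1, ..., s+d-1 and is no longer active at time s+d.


Each activity i is active on [start_i, start_i + duration_i).
Compute total resource usage per time slot:
  t=0: active resources = [], total = 0
  t=1: active resources = [1], total = 1
  t=2: active resources = [1], total = 1
  t=3: active resources = [6, 1], total = 7
  t=4: active resources = [6, 1], total = 7
  t=5: active resources = [5, 6, 6], total = 17
  t=6: active resources = [4, 5, 6, 6], total = 21
  t=7: active resources = [4, 5, 6], total = 15
  t=8: active resources = [4], total = 4
  t=9: active resources = [4], total = 4
  t=10: active resources = [4], total = 4
Peak resource demand = 21

21


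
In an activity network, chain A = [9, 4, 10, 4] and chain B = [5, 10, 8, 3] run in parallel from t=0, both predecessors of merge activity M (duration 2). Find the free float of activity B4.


ES(B4) = sum of predecessors on chain B = 23
EF(B4) = ES + duration = 23 + 3 = 26
Successor of B4 is M. ES(M) = max(sum(A), sum(B)) = max(27, 26) = 27
Free float = ES(successor) - EF(current) = 27 - 26 = 1

1


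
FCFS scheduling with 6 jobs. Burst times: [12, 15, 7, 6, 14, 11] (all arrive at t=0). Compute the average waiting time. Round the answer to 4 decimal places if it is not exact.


FCFS order (as given): [12, 15, 7, 6, 14, 11]
Waiting times:
  Job 1: wait = 0
  Job 2: wait = 12
  Job 3: wait = 27
  Job 4: wait = 34
  Job 5: wait = 40
  Job 6: wait = 54
Sum of waiting times = 167
Average waiting time = 167/6 = 27.8333

27.8333


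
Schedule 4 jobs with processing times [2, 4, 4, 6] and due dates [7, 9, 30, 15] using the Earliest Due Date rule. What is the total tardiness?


Sort by due date (EDD order): [(2, 7), (4, 9), (6, 15), (4, 30)]
Compute completion times and tardiness:
  Job 1: p=2, d=7, C=2, tardiness=max(0,2-7)=0
  Job 2: p=4, d=9, C=6, tardiness=max(0,6-9)=0
  Job 3: p=6, d=15, C=12, tardiness=max(0,12-15)=0
  Job 4: p=4, d=30, C=16, tardiness=max(0,16-30)=0
Total tardiness = 0

0


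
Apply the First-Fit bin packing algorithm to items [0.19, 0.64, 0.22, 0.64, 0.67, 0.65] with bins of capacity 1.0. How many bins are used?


Place items sequentially using First-Fit:
  Item 0.19 -> new Bin 1
  Item 0.64 -> Bin 1 (now 0.83)
  Item 0.22 -> new Bin 2
  Item 0.64 -> Bin 2 (now 0.86)
  Item 0.67 -> new Bin 3
  Item 0.65 -> new Bin 4
Total bins used = 4

4


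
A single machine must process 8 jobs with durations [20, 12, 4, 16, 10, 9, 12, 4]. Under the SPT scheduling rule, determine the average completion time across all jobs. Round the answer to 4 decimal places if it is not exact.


Sort jobs by processing time (SPT order): [4, 4, 9, 10, 12, 12, 16, 20]
Compute completion times sequentially:
  Job 1: processing = 4, completes at 4
  Job 2: processing = 4, completes at 8
  Job 3: processing = 9, completes at 17
  Job 4: processing = 10, completes at 27
  Job 5: processing = 12, completes at 39
  Job 6: processing = 12, completes at 51
  Job 7: processing = 16, completes at 67
  Job 8: processing = 20, completes at 87
Sum of completion times = 300
Average completion time = 300/8 = 37.5

37.5


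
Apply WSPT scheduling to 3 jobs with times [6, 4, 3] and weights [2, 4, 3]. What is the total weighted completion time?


Compute p/w ratios and sort ascending (WSPT): [(4, 4), (3, 3), (6, 2)]
Compute weighted completion times:
  Job (p=4,w=4): C=4, w*C=4*4=16
  Job (p=3,w=3): C=7, w*C=3*7=21
  Job (p=6,w=2): C=13, w*C=2*13=26
Total weighted completion time = 63

63


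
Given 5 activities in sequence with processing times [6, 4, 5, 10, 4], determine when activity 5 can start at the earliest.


Activity 5 starts after activities 1 through 4 complete.
Predecessor durations: [6, 4, 5, 10]
ES = 6 + 4 + 5 + 10 = 25

25


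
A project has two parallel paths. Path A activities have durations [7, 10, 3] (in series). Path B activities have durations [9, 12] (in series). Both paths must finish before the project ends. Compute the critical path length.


Path A total = 7 + 10 + 3 = 20
Path B total = 9 + 12 = 21
Critical path = longest path = max(20, 21) = 21

21


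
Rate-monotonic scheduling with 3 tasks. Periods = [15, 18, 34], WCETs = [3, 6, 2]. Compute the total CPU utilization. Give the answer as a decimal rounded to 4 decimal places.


Compute individual utilizations (exact fractions):
  Task 1: C/T = 3/15 = 1/5 (approx. 0.2)
  Task 2: C/T = 6/18 = 1/3 (approx. 0.3333)
  Task 3: C/T = 2/34 = 1/17 (approx. 0.0588)
Total utilization U = 1/5 + 1/3 + 1/17 = 151/255
Rounded to 4 decimal places: U = 0.5922
RM (Liu & Layland) bound for 3 tasks = 0.779763; compare with U = 151/255 (approx. 0.592157)
U <= bound, so schedulable by RM sufficient condition.

0.5922


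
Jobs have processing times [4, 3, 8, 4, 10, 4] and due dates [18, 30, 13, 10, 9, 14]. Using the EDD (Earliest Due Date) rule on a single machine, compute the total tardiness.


Sort by due date (EDD order): [(10, 9), (4, 10), (8, 13), (4, 14), (4, 18), (3, 30)]
Compute completion times and tardiness:
  Job 1: p=10, d=9, C=10, tardiness=max(0,10-9)=1
  Job 2: p=4, d=10, C=14, tardiness=max(0,14-10)=4
  Job 3: p=8, d=13, C=22, tardiness=max(0,22-13)=9
  Job 4: p=4, d=14, C=26, tardiness=max(0,26-14)=12
  Job 5: p=4, d=18, C=30, tardiness=max(0,30-18)=12
  Job 6: p=3, d=30, C=33, tardiness=max(0,33-30)=3
Total tardiness = 41

41


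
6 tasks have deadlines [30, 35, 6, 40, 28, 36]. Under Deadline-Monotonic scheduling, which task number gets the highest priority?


Sort tasks by relative deadline (ascending):
  Task 3: deadline = 6
  Task 5: deadline = 28
  Task 1: deadline = 30
  Task 2: deadline = 35
  Task 6: deadline = 36
  Task 4: deadline = 40
Priority order (highest first): [3, 5, 1, 2, 6, 4]
Highest priority task = 3

3


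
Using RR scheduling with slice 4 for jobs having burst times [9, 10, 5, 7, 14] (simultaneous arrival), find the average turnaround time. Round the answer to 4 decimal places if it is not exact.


Time quantum = 4
Execution trace:
  J1 runs 4 units, time = 4
  J2 runs 4 units, time = 8
  J3 runs 4 units, time = 12
  J4 runs 4 units, time = 16
  J5 runs 4 units, time = 20
  J1 runs 4 units, time = 24
  J2 runs 4 units, time = 28
  J3 runs 1 units, time = 29
  J4 runs 3 units, time = 32
  J5 runs 4 units, time = 36
  J1 runs 1 units, time = 37
  J2 runs 2 units, time = 39
  J5 runs 4 units, time = 43
  J5 runs 2 units, time = 45
Finish times: [37, 39, 29, 32, 45]
Average turnaround = 182/5 = 36.4

36.4


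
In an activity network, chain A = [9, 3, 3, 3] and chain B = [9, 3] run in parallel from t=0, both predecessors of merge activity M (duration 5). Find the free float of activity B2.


ES(B2) = sum of predecessors on chain B = 9
EF(B2) = ES + duration = 9 + 3 = 12
Successor of B2 is M. ES(M) = max(sum(A), sum(B)) = max(18, 12) = 18
Free float = ES(successor) - EF(current) = 18 - 12 = 6

6


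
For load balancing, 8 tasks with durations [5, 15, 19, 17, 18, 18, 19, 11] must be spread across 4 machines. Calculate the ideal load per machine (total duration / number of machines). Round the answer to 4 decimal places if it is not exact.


Total processing time = 5 + 15 + 19 + 17 + 18 + 18 + 19 + 11 = 122
Number of machines = 4
Ideal balanced load = 122 / 4 = 30.5

30.5


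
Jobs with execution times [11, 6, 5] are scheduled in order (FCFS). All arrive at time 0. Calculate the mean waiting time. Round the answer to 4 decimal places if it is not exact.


FCFS order (as given): [11, 6, 5]
Waiting times:
  Job 1: wait = 0
  Job 2: wait = 11
  Job 3: wait = 17
Sum of waiting times = 28
Average waiting time = 28/3 = 9.3333

9.3333


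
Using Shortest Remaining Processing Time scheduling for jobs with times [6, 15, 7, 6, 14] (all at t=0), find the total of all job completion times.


Since all jobs arrive at t=0, SRPT equals SPT ordering.
SPT order: [6, 6, 7, 14, 15]
Completion times:
  Job 1: p=6, C=6
  Job 2: p=6, C=12
  Job 3: p=7, C=19
  Job 4: p=14, C=33
  Job 5: p=15, C=48
Total completion time = 6 + 12 + 19 + 33 + 48 = 118

118


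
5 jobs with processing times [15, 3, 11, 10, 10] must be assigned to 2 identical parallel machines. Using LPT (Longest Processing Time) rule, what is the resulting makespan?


Sort jobs in decreasing order (LPT): [15, 11, 10, 10, 3]
Assign each job to the least loaded machine:
  Machine 1: jobs [15, 10], load = 25
  Machine 2: jobs [11, 10, 3], load = 24
Makespan = max load = 25

25


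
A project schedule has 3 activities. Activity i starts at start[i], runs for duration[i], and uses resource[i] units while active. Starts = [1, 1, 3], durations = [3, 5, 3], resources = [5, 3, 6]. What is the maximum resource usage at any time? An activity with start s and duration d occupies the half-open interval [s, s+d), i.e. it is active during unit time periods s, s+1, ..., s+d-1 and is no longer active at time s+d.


Each activity i is active on [start_i, start_i + duration_i).
Compute total resource usage per time slot:
  t=0: active resources = [], total = 0
  t=1: active resources = [5, 3], total = 8
  t=2: active resources = [5, 3], total = 8
  t=3: active resources = [5, 3, 6], total = 14
  t=4: active resources = [3, 6], total = 9
  t=5: active resources = [3, 6], total = 9
Peak resource demand = 14

14


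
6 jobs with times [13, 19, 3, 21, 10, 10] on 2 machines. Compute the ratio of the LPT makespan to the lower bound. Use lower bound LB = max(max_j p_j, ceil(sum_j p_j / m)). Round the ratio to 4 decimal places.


LPT order: [21, 19, 13, 10, 10, 3]
Machine loads after assignment: [41, 35]
LPT makespan = 41
Lower bound = max(max_job, ceil(total/2)) = max(21, 38) = 38
Ratio = 41 / 38 = 1.0789

1.0789


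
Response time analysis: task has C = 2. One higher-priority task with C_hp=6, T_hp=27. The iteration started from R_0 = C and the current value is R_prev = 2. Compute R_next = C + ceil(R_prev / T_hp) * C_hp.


R_next = C + ceil(R_prev / T_hp) * C_hp
ceil(2 / 27) = ceil(0.0741) = 1
Interference = 1 * 6 = 6
R_next = 2 + 6 = 8

8


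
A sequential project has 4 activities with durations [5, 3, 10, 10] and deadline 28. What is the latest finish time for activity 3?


LF(activity 3) = deadline - sum of successor durations
Successors: activities 4 through 4 with durations [10]
Sum of successor durations = 10
LF = 28 - 10 = 18

18


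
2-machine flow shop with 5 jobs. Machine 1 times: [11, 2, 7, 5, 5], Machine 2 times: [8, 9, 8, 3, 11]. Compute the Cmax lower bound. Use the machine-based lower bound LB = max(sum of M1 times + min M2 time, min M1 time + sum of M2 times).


LB1 = sum(M1 times) + min(M2 times) = 30 + 3 = 33
LB2 = min(M1 times) + sum(M2 times) = 2 + 39 = 41
Lower bound = max(LB1, LB2) = max(33, 41) = 41

41


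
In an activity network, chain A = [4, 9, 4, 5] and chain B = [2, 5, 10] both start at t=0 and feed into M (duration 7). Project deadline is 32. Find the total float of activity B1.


Forward pass: ES(B1) = sum of predecessors on chain B = 0
EF = ES + duration = 0 + 2 = 2
Backward pass: LF(M) = deadline = 32; LS(M) = 32 - 7 = 25
LF(B1) = LS(M) - sum(successors on chain B) = 25 - 15 = 10
LS = LF - duration = 10 - 2 = 8
Total float = LS - ES = 8 - 0 = 8

8


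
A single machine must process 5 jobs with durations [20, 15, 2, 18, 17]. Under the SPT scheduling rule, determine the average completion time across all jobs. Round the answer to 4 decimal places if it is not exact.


Sort jobs by processing time (SPT order): [2, 15, 17, 18, 20]
Compute completion times sequentially:
  Job 1: processing = 2, completes at 2
  Job 2: processing = 15, completes at 17
  Job 3: processing = 17, completes at 34
  Job 4: processing = 18, completes at 52
  Job 5: processing = 20, completes at 72
Sum of completion times = 177
Average completion time = 177/5 = 35.4

35.4


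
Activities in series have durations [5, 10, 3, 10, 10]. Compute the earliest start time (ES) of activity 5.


Activity 5 starts after activities 1 through 4 complete.
Predecessor durations: [5, 10, 3, 10]
ES = 5 + 10 + 3 + 10 = 28

28


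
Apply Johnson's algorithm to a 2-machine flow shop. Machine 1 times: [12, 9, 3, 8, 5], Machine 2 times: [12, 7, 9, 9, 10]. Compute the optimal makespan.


Apply Johnson's rule:
  Group 1 (a <= b): [(3, 3, 9), (5, 5, 10), (4, 8, 9), (1, 12, 12)]
  Group 2 (a > b): [(2, 9, 7)]
Optimal job order: [3, 5, 4, 1, 2]
Schedule:
  Job 3: M1 done at 3, M2 done at 12
  Job 5: M1 done at 8, M2 done at 22
  Job 4: M1 done at 16, M2 done at 31
  Job 1: M1 done at 28, M2 done at 43
  Job 2: M1 done at 37, M2 done at 50
Makespan = 50

50


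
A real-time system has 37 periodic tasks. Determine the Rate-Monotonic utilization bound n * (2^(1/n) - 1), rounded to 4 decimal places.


Compute 2^(1/37) = 1.0189102844
Subtract 1: 1.0189102844 - 1 = 0.0189102844
Multiply by n: 37 * 0.0189102844 = 0.6996805228
Round to 4 dp: 0.6997

0.6997


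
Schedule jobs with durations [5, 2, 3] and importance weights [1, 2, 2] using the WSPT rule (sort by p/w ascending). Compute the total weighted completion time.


Compute p/w ratios and sort ascending (WSPT): [(2, 2), (3, 2), (5, 1)]
Compute weighted completion times:
  Job (p=2,w=2): C=2, w*C=2*2=4
  Job (p=3,w=2): C=5, w*C=2*5=10
  Job (p=5,w=1): C=10, w*C=1*10=10
Total weighted completion time = 24

24


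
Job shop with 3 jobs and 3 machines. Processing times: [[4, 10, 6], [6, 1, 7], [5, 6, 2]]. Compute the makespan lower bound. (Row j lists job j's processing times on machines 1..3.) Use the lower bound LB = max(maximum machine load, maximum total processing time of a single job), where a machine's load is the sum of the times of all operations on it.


Machine loads:
  Machine 1: 4 + 6 + 5 = 15
  Machine 2: 10 + 1 + 6 = 17
  Machine 3: 6 + 7 + 2 = 15
Max machine load = 17
Job totals:
  Job 1: 20
  Job 2: 14
  Job 3: 13
Max job total = 20
Lower bound = max(17, 20) = 20

20


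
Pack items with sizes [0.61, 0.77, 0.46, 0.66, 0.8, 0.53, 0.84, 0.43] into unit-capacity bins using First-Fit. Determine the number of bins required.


Place items sequentially using First-Fit:
  Item 0.61 -> new Bin 1
  Item 0.77 -> new Bin 2
  Item 0.46 -> new Bin 3
  Item 0.66 -> new Bin 4
  Item 0.8 -> new Bin 5
  Item 0.53 -> Bin 3 (now 0.99)
  Item 0.84 -> new Bin 6
  Item 0.43 -> new Bin 7
Total bins used = 7

7


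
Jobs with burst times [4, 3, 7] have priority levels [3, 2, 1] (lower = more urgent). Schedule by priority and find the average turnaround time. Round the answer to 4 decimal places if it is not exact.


Sort by priority (ascending = highest first):
Order: [(1, 7), (2, 3), (3, 4)]
Completion times:
  Priority 1, burst=7, C=7
  Priority 2, burst=3, C=10
  Priority 3, burst=4, C=14
Average turnaround = 31/3 = 10.3333

10.3333


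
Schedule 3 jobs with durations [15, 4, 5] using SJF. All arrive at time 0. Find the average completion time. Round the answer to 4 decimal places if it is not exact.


SJF order (ascending): [4, 5, 15]
Completion times:
  Job 1: burst=4, C=4
  Job 2: burst=5, C=9
  Job 3: burst=15, C=24
Average completion = 37/3 = 12.3333

12.3333


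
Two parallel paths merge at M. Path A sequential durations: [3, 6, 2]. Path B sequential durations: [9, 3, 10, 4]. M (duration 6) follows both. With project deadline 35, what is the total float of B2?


Forward pass: ES(B2) = sum of predecessors on chain B = 9
EF = ES + duration = 9 + 3 = 12
Backward pass: LF(M) = deadline = 35; LS(M) = 35 - 6 = 29
LF(B2) = LS(M) - sum(successors on chain B) = 29 - 14 = 15
LS = LF - duration = 15 - 3 = 12
Total float = LS - ES = 12 - 9 = 3

3


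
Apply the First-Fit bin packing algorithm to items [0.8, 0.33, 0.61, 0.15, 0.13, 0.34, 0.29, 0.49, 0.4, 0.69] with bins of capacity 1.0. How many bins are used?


Place items sequentially using First-Fit:
  Item 0.8 -> new Bin 1
  Item 0.33 -> new Bin 2
  Item 0.61 -> Bin 2 (now 0.94)
  Item 0.15 -> Bin 1 (now 0.95)
  Item 0.13 -> new Bin 3
  Item 0.34 -> Bin 3 (now 0.47)
  Item 0.29 -> Bin 3 (now 0.76)
  Item 0.49 -> new Bin 4
  Item 0.4 -> Bin 4 (now 0.89)
  Item 0.69 -> new Bin 5
Total bins used = 5

5


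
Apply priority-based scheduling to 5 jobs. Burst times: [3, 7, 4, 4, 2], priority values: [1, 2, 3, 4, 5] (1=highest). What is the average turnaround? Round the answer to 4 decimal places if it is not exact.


Sort by priority (ascending = highest first):
Order: [(1, 3), (2, 7), (3, 4), (4, 4), (5, 2)]
Completion times:
  Priority 1, burst=3, C=3
  Priority 2, burst=7, C=10
  Priority 3, burst=4, C=14
  Priority 4, burst=4, C=18
  Priority 5, burst=2, C=20
Average turnaround = 65/5 = 13.0

13.0
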